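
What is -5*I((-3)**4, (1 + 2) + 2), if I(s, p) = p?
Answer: -25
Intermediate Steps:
-5*I((-3)**4, (1 + 2) + 2) = -5*((1 + 2) + 2) = -5*(3 + 2) = -5*5 = -25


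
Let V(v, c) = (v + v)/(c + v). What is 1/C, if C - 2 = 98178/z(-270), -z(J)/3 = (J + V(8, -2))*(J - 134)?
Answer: 162004/274919 ≈ 0.58928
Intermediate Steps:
V(v, c) = 2*v/(c + v) (V(v, c) = (2*v)/(c + v) = 2*v/(c + v))
z(J) = -3*(-134 + J)*(8/3 + J) (z(J) = -3*(J + 2*8/(-2 + 8))*(J - 134) = -3*(J + 2*8/6)*(-134 + J) = -3*(J + 2*8*(⅙))*(-134 + J) = -3*(J + 8/3)*(-134 + J) = -3*(8/3 + J)*(-134 + J) = -3*(-134 + J)*(8/3 + J))
C = 274919/162004 (C = 2 + 98178/(1072 - 3*(-270)² + 394*(-270)) = 2 + 98178/(1072 - 3*72900 - 106380) = 2 + 98178/(1072 - 218700 - 106380) = 2 + 98178/(-324008) = 2 + 98178*(-1/324008) = 2 - 49089/162004 = 274919/162004 ≈ 1.6970)
1/C = 1/(274919/162004) = 162004/274919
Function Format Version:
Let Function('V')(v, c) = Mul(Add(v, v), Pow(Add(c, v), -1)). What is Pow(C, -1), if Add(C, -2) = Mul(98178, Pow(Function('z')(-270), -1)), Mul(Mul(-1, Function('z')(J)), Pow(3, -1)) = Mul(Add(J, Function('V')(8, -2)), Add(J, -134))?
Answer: Rational(162004, 274919) ≈ 0.58928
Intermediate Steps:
Function('V')(v, c) = Mul(2, v, Pow(Add(c, v), -1)) (Function('V')(v, c) = Mul(Mul(2, v), Pow(Add(c, v), -1)) = Mul(2, v, Pow(Add(c, v), -1)))
Function('z')(J) = Mul(-3, Add(-134, J), Add(Rational(8, 3), J)) (Function('z')(J) = Mul(-3, Mul(Add(J, Mul(2, 8, Pow(Add(-2, 8), -1))), Add(J, -134))) = Mul(-3, Mul(Add(J, Mul(2, 8, Pow(6, -1))), Add(-134, J))) = Mul(-3, Mul(Add(J, Mul(2, 8, Rational(1, 6))), Add(-134, J))) = Mul(-3, Mul(Add(J, Rational(8, 3)), Add(-134, J))) = Mul(-3, Mul(Add(Rational(8, 3), J), Add(-134, J))) = Mul(-3, Mul(Add(-134, J), Add(Rational(8, 3), J))) = Mul(-3, Add(-134, J), Add(Rational(8, 3), J)))
C = Rational(274919, 162004) (C = Add(2, Mul(98178, Pow(Add(1072, Mul(-3, Pow(-270, 2)), Mul(394, -270)), -1))) = Add(2, Mul(98178, Pow(Add(1072, Mul(-3, 72900), -106380), -1))) = Add(2, Mul(98178, Pow(Add(1072, -218700, -106380), -1))) = Add(2, Mul(98178, Pow(-324008, -1))) = Add(2, Mul(98178, Rational(-1, 324008))) = Add(2, Rational(-49089, 162004)) = Rational(274919, 162004) ≈ 1.6970)
Pow(C, -1) = Pow(Rational(274919, 162004), -1) = Rational(162004, 274919)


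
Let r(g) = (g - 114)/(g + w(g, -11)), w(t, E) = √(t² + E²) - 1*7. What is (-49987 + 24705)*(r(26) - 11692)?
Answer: 32209520820/109 + 556204*√797/109 ≈ 2.9564e+8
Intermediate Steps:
w(t, E) = -7 + √(E² + t²) (w(t, E) = √(E² + t²) - 7 = -7 + √(E² + t²))
r(g) = (-114 + g)/(-7 + g + √(121 + g²)) (r(g) = (g - 114)/(g + (-7 + √((-11)² + g²))) = (-114 + g)/(g + (-7 + √(121 + g²))) = (-114 + g)/(-7 + g + √(121 + g²)))
(-49987 + 24705)*(r(26) - 11692) = (-49987 + 24705)*((-114 + 26)/(-7 + 26 + √(121 + 26²)) - 11692) = -25282*(-88/(-7 + 26 + √(121 + 676)) - 11692) = -25282*(-88/(-7 + 26 + √797) - 11692) = -25282*(-88/(19 + √797) - 11692) = -25282*(-11692 - 88/(19 + √797)) = 295597144 + 2224816/(19 + √797)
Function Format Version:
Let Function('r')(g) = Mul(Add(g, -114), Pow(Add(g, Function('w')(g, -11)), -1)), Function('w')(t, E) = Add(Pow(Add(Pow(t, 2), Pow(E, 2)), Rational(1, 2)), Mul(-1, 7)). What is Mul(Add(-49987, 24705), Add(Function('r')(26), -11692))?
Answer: Add(Rational(32209520820, 109), Mul(Rational(556204, 109), Pow(797, Rational(1, 2)))) ≈ 2.9564e+8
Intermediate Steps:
Function('w')(t, E) = Add(-7, Pow(Add(Pow(E, 2), Pow(t, 2)), Rational(1, 2))) (Function('w')(t, E) = Add(Pow(Add(Pow(E, 2), Pow(t, 2)), Rational(1, 2)), -7) = Add(-7, Pow(Add(Pow(E, 2), Pow(t, 2)), Rational(1, 2))))
Function('r')(g) = Mul(Pow(Add(-7, g, Pow(Add(121, Pow(g, 2)), Rational(1, 2))), -1), Add(-114, g)) (Function('r')(g) = Mul(Add(g, -114), Pow(Add(g, Add(-7, Pow(Add(Pow(-11, 2), Pow(g, 2)), Rational(1, 2)))), -1)) = Mul(Add(-114, g), Pow(Add(g, Add(-7, Pow(Add(121, Pow(g, 2)), Rational(1, 2)))), -1)) = Mul(Add(-114, g), Pow(Add(-7, g, Pow(Add(121, Pow(g, 2)), Rational(1, 2))), -1)) = Mul(Pow(Add(-7, g, Pow(Add(121, Pow(g, 2)), Rational(1, 2))), -1), Add(-114, g)))
Mul(Add(-49987, 24705), Add(Function('r')(26), -11692)) = Mul(Add(-49987, 24705), Add(Mul(Pow(Add(-7, 26, Pow(Add(121, Pow(26, 2)), Rational(1, 2))), -1), Add(-114, 26)), -11692)) = Mul(-25282, Add(Mul(Pow(Add(-7, 26, Pow(Add(121, 676), Rational(1, 2))), -1), -88), -11692)) = Mul(-25282, Add(Mul(Pow(Add(-7, 26, Pow(797, Rational(1, 2))), -1), -88), -11692)) = Mul(-25282, Add(Mul(Pow(Add(19, Pow(797, Rational(1, 2))), -1), -88), -11692)) = Mul(-25282, Add(Mul(-88, Pow(Add(19, Pow(797, Rational(1, 2))), -1)), -11692)) = Mul(-25282, Add(-11692, Mul(-88, Pow(Add(19, Pow(797, Rational(1, 2))), -1)))) = Add(295597144, Mul(2224816, Pow(Add(19, Pow(797, Rational(1, 2))), -1)))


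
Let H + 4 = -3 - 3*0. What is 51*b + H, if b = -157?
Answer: -8014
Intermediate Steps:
H = -7 (H = -4 + (-3 - 3*0) = -4 + (-3 + 0) = -4 - 3 = -7)
51*b + H = 51*(-157) - 7 = -8007 - 7 = -8014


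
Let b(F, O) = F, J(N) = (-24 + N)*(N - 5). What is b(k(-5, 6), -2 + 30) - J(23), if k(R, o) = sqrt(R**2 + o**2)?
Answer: 18 + sqrt(61) ≈ 25.810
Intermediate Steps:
J(N) = (-24 + N)*(-5 + N)
b(k(-5, 6), -2 + 30) - J(23) = sqrt((-5)**2 + 6**2) - (120 + 23**2 - 29*23) = sqrt(25 + 36) - (120 + 529 - 667) = sqrt(61) - 1*(-18) = sqrt(61) + 18 = 18 + sqrt(61)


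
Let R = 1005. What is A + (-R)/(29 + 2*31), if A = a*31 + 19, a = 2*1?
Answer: 6366/91 ≈ 69.956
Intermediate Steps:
a = 2
A = 81 (A = 2*31 + 19 = 62 + 19 = 81)
A + (-R)/(29 + 2*31) = 81 + (-1*1005)/(29 + 2*31) = 81 - 1005/(29 + 62) = 81 - 1005/91 = 6366/91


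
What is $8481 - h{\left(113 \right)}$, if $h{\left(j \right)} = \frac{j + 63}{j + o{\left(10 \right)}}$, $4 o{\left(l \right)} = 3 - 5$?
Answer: $\frac{1907873}{225} \approx 8479.4$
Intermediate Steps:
$o{\left(l \right)} = - \frac{1}{2}$ ($o{\left(l \right)} = \frac{3 - 5}{4} = \frac{1}{4} \left(-2\right) = - \frac{1}{2}$)
$h{\left(j \right)} = \frac{63 + j}{- \frac{1}{2} + j}$ ($h{\left(j \right)} = \frac{j + 63}{j - \frac{1}{2}} = \frac{63 + j}{- \frac{1}{2} + j}$)
$8481 - h{\left(113 \right)} = 8481 - \frac{2 \left(63 + 113\right)}{-1 + 2 \cdot 113} = 8481 - 2 \frac{1}{-1 + 226} \cdot 176 = 8481 - 2 \cdot \frac{1}{225} \cdot 176 = 8481 - \frac{352}{225} = \frac{1907873}{225}$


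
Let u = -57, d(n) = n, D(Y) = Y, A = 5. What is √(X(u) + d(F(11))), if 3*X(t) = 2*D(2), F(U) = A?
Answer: √57/3 ≈ 2.5166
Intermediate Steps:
F(U) = 5
X(t) = 4/3 (X(t) = (2*2)/3 = (⅓)*4 = 4/3)
√(X(u) + d(F(11))) = √(4/3 + 5) = √(19/3) = √57/3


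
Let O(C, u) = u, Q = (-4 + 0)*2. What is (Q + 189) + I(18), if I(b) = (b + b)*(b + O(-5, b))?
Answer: 1477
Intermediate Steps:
Q = -8 (Q = -4*2 = -8)
I(b) = 4*b² (I(b) = (b + b)*(b + b) = (2*b)*(2*b) = 4*b²)
(Q + 189) + I(18) = (-8 + 189) + 4*18² = 181 + 4*324 = 181 + 1296 = 1477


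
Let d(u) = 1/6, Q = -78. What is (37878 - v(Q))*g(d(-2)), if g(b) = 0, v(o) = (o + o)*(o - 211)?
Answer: 0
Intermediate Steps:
d(u) = ⅙
v(o) = 2*o*(-211 + o) (v(o) = (2*o)*(-211 + o) = 2*o*(-211 + o))
(37878 - v(Q))*g(d(-2)) = (37878 - 2*(-78)*(-211 - 78))*0 = (37878 - 2*(-78)*(-289))*0 = (37878 - 1*45084)*0 = (37878 - 45084)*0 = -7206*0 = 0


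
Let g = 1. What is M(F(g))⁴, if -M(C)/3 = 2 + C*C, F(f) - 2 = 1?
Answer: 1185921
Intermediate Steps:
F(f) = 3 (F(f) = 2 + 1 = 3)
M(C) = -6 - 3*C² (M(C) = -3*(2 + C*C) = -3*(2 + C²) = -6 - 3*C²)
M(F(g))⁴ = (-6 - 3*3²)⁴ = (-6 - 3*9)⁴ = (-6 - 27)⁴ = (-33)⁴ = 1185921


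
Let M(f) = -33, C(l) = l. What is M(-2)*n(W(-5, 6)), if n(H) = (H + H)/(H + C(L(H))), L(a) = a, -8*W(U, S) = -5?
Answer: -33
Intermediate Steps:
W(U, S) = 5/8 (W(U, S) = -⅛*(-5) = 5/8)
n(H) = 1 (n(H) = (H + H)/(H + H) = (2*H)/((2*H)) = (2*H)*(1/(2*H)) = 1)
M(-2)*n(W(-5, 6)) = -33*1 = -33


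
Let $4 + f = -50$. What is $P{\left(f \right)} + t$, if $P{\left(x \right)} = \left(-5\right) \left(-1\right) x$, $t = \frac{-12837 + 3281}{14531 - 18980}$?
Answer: $- \frac{1191674}{4449} \approx -267.85$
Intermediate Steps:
$f = -54$ ($f = -4 - 50 = -54$)
$t = \frac{9556}{4449}$ ($t = - \frac{9556}{-4449} = \left(-9556\right) \left(- \frac{1}{4449}\right) = \frac{9556}{4449} \approx 2.1479$)
$P{\left(x \right)} = 5 x$
$P{\left(f \right)} + t = 5 \left(-54\right) + \frac{9556}{4449} = -270 + \frac{9556}{4449} = - \frac{1191674}{4449}$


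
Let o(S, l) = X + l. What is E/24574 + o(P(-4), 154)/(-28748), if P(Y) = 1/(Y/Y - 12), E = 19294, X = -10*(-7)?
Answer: 6240447/8027879 ≈ 0.77735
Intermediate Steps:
X = 70
P(Y) = -1/11 (P(Y) = 1/(1 - 12) = 1/(-11) = -1/11)
o(S, l) = 70 + l
E/24574 + o(P(-4), 154)/(-28748) = 19294/24574 + (70 + 154)/(-28748) = 19294*(1/24574) + 224*(-1/28748) = 877/1117 - 56/7187 = 6240447/8027879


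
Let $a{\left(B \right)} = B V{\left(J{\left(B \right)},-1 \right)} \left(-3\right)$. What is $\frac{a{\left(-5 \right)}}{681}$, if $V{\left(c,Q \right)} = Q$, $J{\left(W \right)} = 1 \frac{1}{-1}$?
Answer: $- \frac{5}{227} \approx -0.022026$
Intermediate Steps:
$J{\left(W \right)} = -1$ ($J{\left(W \right)} = 1 \left(-1\right) = -1$)
$a{\left(B \right)} = 3 B$ ($a{\left(B \right)} = B \left(-1\right) \left(-3\right) = - B \left(-3\right) = 3 B$)
$\frac{a{\left(-5 \right)}}{681} = \frac{3 \left(-5\right)}{681} = \left(-15\right) \frac{1}{681} = - \frac{5}{227}$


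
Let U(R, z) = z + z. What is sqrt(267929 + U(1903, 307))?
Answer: sqrt(268543) ≈ 518.21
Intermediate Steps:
U(R, z) = 2*z
sqrt(267929 + U(1903, 307)) = sqrt(267929 + 2*307) = sqrt(267929 + 614) = sqrt(268543)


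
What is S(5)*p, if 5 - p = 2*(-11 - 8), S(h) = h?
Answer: 215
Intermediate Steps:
p = 43 (p = 5 - 2*(-11 - 8) = 5 - 2*(-19) = 5 - 1*(-38) = 5 + 38 = 43)
S(5)*p = 5*43 = 215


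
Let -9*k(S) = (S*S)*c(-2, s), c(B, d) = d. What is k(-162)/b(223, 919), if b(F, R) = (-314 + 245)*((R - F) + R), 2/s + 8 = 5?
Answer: -648/37145 ≈ -0.017445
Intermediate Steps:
s = -⅔ (s = 2/(-8 + 5) = 2/(-3) = 2*(-⅓) = -⅔ ≈ -0.66667)
b(F, R) = -138*R + 69*F (b(F, R) = -69*(-F + 2*R) = -138*R + 69*F)
k(S) = 2*S²/27 (k(S) = -S*S*(-2)/(9*3) = -S²*(-2)/(9*3) = -(-2)*S²/27 = 2*S²/27)
k(-162)/b(223, 919) = ((2/27)*(-162)²)/(-138*919 + 69*223) = ((2/27)*26244)/(-126822 + 15387) = 1944/(-111435) = 1944*(-1/111435) = -648/37145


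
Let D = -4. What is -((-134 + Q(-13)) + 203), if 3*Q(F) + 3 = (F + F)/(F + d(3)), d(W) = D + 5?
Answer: -1237/18 ≈ -68.722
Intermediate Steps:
d(W) = 1 (d(W) = -4 + 5 = 1)
Q(F) = -1 + 2*F/(3*(1 + F)) (Q(F) = -1 + ((F + F)/(F + 1))/3 = -1 + ((2*F)/(1 + F))/3 = -1 + (2*F/(1 + F))/3 = -1 + 2*F/(3*(1 + F)))
-((-134 + Q(-13)) + 203) = -((-134 + (-3 - 1*(-13))/(3*(1 - 13))) + 203) = -((-134 + (⅓)*(-3 + 13)/(-12)) + 203) = -((-134 + (⅓)*(-1/12)*10) + 203) = -((-134 - 5/18) + 203) = -(-2417/18 + 203) = -1*1237/18 = -1237/18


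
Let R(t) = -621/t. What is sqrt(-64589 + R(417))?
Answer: I*sqrt(1247952842)/139 ≈ 254.15*I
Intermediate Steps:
sqrt(-64589 + R(417)) = sqrt(-64589 - 621/417) = sqrt(-64589 - 621*1/417) = sqrt(-64589 - 207/139) = sqrt(-8978078/139) = I*sqrt(1247952842)/139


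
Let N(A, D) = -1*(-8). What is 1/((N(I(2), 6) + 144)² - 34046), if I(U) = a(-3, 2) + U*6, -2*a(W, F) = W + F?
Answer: -1/10942 ≈ -9.1391e-5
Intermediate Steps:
a(W, F) = -F/2 - W/2 (a(W, F) = -(W + F)/2 = -(F + W)/2 = -F/2 - W/2)
I(U) = ½ + 6*U (I(U) = (-½*2 - ½*(-3)) + U*6 = (-1 + 3/2) + 6*U = ½ + 6*U)
N(A, D) = 8
1/((N(I(2), 6) + 144)² - 34046) = 1/((8 + 144)² - 34046) = 1/(152² - 34046) = 1/(23104 - 34046) = 1/(-10942) = -1/10942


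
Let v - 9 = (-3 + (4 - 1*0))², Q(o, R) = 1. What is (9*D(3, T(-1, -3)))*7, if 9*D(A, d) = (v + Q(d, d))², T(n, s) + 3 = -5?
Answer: 847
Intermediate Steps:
T(n, s) = -8 (T(n, s) = -3 - 5 = -8)
v = 10 (v = 9 + (-3 + (4 - 1*0))² = 9 + (-3 + (4 + 0))² = 9 + (-3 + 4)² = 9 + 1² = 9 + 1 = 10)
D(A, d) = 121/9 (D(A, d) = (10 + 1)²/9 = (⅑)*11² = (⅑)*121 = 121/9)
(9*D(3, T(-1, -3)))*7 = (9*(121/9))*7 = 121*7 = 847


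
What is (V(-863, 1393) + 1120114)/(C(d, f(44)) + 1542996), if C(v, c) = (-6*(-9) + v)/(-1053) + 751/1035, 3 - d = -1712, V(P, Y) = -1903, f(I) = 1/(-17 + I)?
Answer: 135409761045/186848985052 ≈ 0.72470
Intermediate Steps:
d = 1715 (d = 3 - 1*(-1712) = 3 + 1712 = 1715)
C(v, c) = 9073/13455 - v/1053 (C(v, c) = (54 + v)*(-1/1053) + 751*(1/1035) = (-2/39 - v/1053) + 751/1035 = 9073/13455 - v/1053)
(V(-863, 1393) + 1120114)/(C(d, f(44)) + 1542996) = (-1903 + 1120114)/((9073/13455 - 1/1053*1715) + 1542996) = 1118211/((9073/13455 - 1715/1053) + 1542996) = 1118211/(-115568/121095 + 1542996) = 1118211/(186848985052/121095) = 1118211*(121095/186848985052) = 135409761045/186848985052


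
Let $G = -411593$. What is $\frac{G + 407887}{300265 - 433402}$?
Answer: $\frac{3706}{133137} \approx 0.027836$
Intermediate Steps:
$\frac{G + 407887}{300265 - 433402} = \frac{-411593 + 407887}{300265 - 433402} = - \frac{3706}{-133137} = \left(-3706\right) \left(- \frac{1}{133137}\right) = \frac{3706}{133137}$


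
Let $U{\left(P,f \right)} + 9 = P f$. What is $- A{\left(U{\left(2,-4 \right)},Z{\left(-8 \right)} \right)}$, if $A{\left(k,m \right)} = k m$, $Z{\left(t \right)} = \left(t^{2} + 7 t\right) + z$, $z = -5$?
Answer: $51$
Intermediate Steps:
$U{\left(P,f \right)} = -9 + P f$
$Z{\left(t \right)} = -5 + t^{2} + 7 t$ ($Z{\left(t \right)} = \left(t^{2} + 7 t\right) - 5 = -5 + t^{2} + 7 t$)
$- A{\left(U{\left(2,-4 \right)},Z{\left(-8 \right)} \right)} = - \left(-9 + 2 \left(-4\right)\right) \left(-5 + \left(-8\right)^{2} + 7 \left(-8\right)\right) = - \left(-9 - 8\right) \left(-5 + 64 - 56\right) = - \left(-17\right) 3 = \left(-1\right) \left(-51\right) = 51$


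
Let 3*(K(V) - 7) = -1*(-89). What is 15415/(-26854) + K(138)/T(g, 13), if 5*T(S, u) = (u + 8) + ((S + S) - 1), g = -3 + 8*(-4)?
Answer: -341639/80562 ≈ -4.2407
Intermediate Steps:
K(V) = 110/3 (K(V) = 7 + (-1*(-89))/3 = 7 + (⅓)*89 = 7 + 89/3 = 110/3)
g = -35 (g = -3 - 32 = -35)
T(S, u) = 7/5 + u/5 + 2*S/5 (T(S, u) = ((u + 8) + ((S + S) - 1))/5 = ((8 + u) + (2*S - 1))/5 = ((8 + u) + (-1 + 2*S))/5 = (7 + u + 2*S)/5 = 7/5 + u/5 + 2*S/5)
15415/(-26854) + K(138)/T(g, 13) = 15415/(-26854) + 110/(3*(7/5 + (⅕)*13 + (⅖)*(-35))) = 15415*(-1/26854) + 110/(3*(7/5 + 13/5 - 14)) = -15415/26854 + (110/3)/(-10) = -15415/26854 + (110/3)*(-⅒) = -15415/26854 - 11/3 = -341639/80562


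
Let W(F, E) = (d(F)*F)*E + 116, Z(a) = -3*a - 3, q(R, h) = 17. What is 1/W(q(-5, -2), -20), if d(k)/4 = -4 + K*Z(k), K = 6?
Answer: 1/446196 ≈ 2.2412e-6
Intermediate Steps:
Z(a) = -3 - 3*a
d(k) = -88 - 72*k (d(k) = 4*(-4 + 6*(-3 - 3*k)) = 4*(-4 + (-18 - 18*k)) = 4*(-22 - 18*k) = -88 - 72*k)
W(F, E) = 116 + E*F*(-88 - 72*F) (W(F, E) = ((-88 - 72*F)*F)*E + 116 = (F*(-88 - 72*F))*E + 116 = E*F*(-88 - 72*F) + 116 = 116 + E*F*(-88 - 72*F))
1/W(q(-5, -2), -20) = 1/(116 - 8*(-20)*17*(11 + 9*17)) = 1/(116 - 8*(-20)*17*(11 + 153)) = 1/(116 - 8*(-20)*17*164) = 1/(116 + 446080) = 1/446196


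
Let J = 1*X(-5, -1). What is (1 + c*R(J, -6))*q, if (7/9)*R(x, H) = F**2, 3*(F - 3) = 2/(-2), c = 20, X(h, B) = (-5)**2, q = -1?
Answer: -1287/7 ≈ -183.86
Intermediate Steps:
X(h, B) = 25
F = 8/3 (F = 3 + (2/(-2))/3 = 3 + (2*(-1/2))/3 = 3 + (1/3)*(-1) = 3 - 1/3 = 8/3 ≈ 2.6667)
J = 25 (J = 1*25 = 25)
R(x, H) = 64/7 (R(x, H) = 9*(8/3)**2/7 = (9/7)*(64/9) = 64/7)
(1 + c*R(J, -6))*q = (1 + 20*(64/7))*(-1) = (1 + 1280/7)*(-1) = (1287/7)*(-1) = -1287/7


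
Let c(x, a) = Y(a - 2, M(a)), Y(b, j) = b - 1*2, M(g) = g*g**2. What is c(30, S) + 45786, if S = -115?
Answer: 45667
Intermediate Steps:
M(g) = g**3
Y(b, j) = -2 + b (Y(b, j) = b - 2 = -2 + b)
c(x, a) = -4 + a (c(x, a) = -2 + (a - 2) = -2 + (-2 + a) = -4 + a)
c(30, S) + 45786 = (-4 - 115) + 45786 = -119 + 45786 = 45667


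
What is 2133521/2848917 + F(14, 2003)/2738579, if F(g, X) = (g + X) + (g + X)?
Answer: 5854308337837/7801984268943 ≈ 0.75036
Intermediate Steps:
F(g, X) = 2*X + 2*g (F(g, X) = (X + g) + (X + g) = 2*X + 2*g)
2133521/2848917 + F(14, 2003)/2738579 = 2133521/2848917 + (2*2003 + 2*14)/2738579 = 2133521*(1/2848917) + (4006 + 28)*(1/2738579) = 2133521/2848917 + 4034*(1/2738579) = 2133521/2848917 + 4034/2738579 = 5854308337837/7801984268943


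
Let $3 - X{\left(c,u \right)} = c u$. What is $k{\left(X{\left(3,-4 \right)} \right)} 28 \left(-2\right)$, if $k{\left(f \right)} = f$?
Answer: $-840$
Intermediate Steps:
$X{\left(c,u \right)} = 3 - c u$
$k{\left(X{\left(3,-4 \right)} \right)} 28 \left(-2\right) = \left(3 - 3 \left(-4\right)\right) 28 \left(-2\right) = \left(3 + 12\right) 28 \left(-2\right) = 15 \cdot 28 \left(-2\right) = 420 \left(-2\right) = -840$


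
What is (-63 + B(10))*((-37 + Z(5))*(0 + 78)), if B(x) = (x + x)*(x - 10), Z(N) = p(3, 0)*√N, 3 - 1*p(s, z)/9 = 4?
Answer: 181818 + 44226*√5 ≈ 2.8071e+5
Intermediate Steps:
p(s, z) = -9 (p(s, z) = 27 - 9*4 = 27 - 36 = -9)
Z(N) = -9*√N
B(x) = 2*x*(-10 + x) (B(x) = (2*x)*(-10 + x) = 2*x*(-10 + x))
(-63 + B(10))*((-37 + Z(5))*(0 + 78)) = (-63 + 2*10*(-10 + 10))*((-37 - 9*√5)*(0 + 78)) = (-63 + 2*10*0)*((-37 - 9*√5)*78) = (-63 + 0)*(-2886 - 702*√5) = -63*(-2886 - 702*√5) = 181818 + 44226*√5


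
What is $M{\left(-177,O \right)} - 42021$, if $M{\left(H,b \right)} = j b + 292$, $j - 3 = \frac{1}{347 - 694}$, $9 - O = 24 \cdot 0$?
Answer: $- \frac{14470603}{347} \approx -41702.0$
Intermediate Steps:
$O = 9$ ($O = 9 - 24 \cdot 0 = 9 - 0 = 9 + 0 = 9$)
$j = \frac{1040}{347}$ ($j = 3 + \frac{1}{347 - 694} = 3 + \frac{1}{-347} = 3 - \frac{1}{347} = \frac{1040}{347} \approx 2.9971$)
$M{\left(H,b \right)} = 292 + \frac{1040 b}{347}$ ($M{\left(H,b \right)} = \frac{1040 b}{347} + 292 = 292 + \frac{1040 b}{347}$)
$M{\left(-177,O \right)} - 42021 = \left(292 + \frac{1040}{347} \cdot 9\right) - 42021 = \left(292 + \frac{9360}{347}\right) - 42021 = \frac{110684}{347} - 42021 = - \frac{14470603}{347}$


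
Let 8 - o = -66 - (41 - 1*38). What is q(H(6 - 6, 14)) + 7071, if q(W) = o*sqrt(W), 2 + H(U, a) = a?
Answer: 7071 + 154*sqrt(3) ≈ 7337.7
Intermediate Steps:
o = 77 (o = 8 - (-66 - (41 - 1*38)) = 8 - (-66 - (41 - 38)) = 8 - (-66 - 1*3) = 8 - (-66 - 3) = 8 - 1*(-69) = 8 + 69 = 77)
H(U, a) = -2 + a
q(W) = 77*sqrt(W)
q(H(6 - 6, 14)) + 7071 = 77*sqrt(-2 + 14) + 7071 = 77*sqrt(12) + 7071 = 77*(2*sqrt(3)) + 7071 = 154*sqrt(3) + 7071 = 7071 + 154*sqrt(3)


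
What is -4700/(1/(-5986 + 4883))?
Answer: 5184100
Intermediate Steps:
-4700/(1/(-5986 + 4883)) = -4700/(1/(-1103)) = -4700/(-1/1103) = -4700*(-1103) = 5184100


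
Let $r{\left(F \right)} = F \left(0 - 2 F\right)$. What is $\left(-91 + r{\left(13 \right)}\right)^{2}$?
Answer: $184041$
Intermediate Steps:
$r{\left(F \right)} = - 2 F^{2}$ ($r{\left(F \right)} = F \left(- 2 F\right) = - 2 F^{2}$)
$\left(-91 + r{\left(13 \right)}\right)^{2} = \left(-91 - 2 \cdot 13^{2}\right)^{2} = \left(-91 - 338\right)^{2} = \left(-429\right)^{2} = 184041$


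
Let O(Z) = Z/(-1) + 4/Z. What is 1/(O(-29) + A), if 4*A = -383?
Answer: -116/7759 ≈ -0.014950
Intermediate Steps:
A = -383/4 (A = (¼)*(-383) = -383/4 ≈ -95.750)
O(Z) = -Z + 4/Z (O(Z) = Z*(-1) + 4/Z = -Z + 4/Z)
1/(O(-29) + A) = 1/((-1*(-29) + 4/(-29)) - 383/4) = 1/((29 + 4*(-1/29)) - 383/4) = 1/((29 - 4/29) - 383/4) = 1/(837/29 - 383/4) = 1/(-7759/116) = -116/7759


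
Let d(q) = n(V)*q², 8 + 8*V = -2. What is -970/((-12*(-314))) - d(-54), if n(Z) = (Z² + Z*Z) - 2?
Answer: -6180947/1884 ≈ -3280.8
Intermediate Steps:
V = -5/4 (V = -1 + (⅛)*(-2) = -1 - ¼ = -5/4 ≈ -1.2500)
n(Z) = -2 + 2*Z² (n(Z) = (Z² + Z²) - 2 = 2*Z² - 2 = -2 + 2*Z²)
d(q) = 9*q²/8 (d(q) = (-2 + 2*(-5/4)²)*q² = (-2 + 2*(25/16))*q² = (-2 + 25/8)*q² = 9*q²/8)
-970/((-12*(-314))) - d(-54) = -970/((-12*(-314))) - 9*(-54)²/8 = -970/3768 - 9*2916/8 = -970*1/3768 - 1*6561/2 = -485/1884 - 6561/2 = -6180947/1884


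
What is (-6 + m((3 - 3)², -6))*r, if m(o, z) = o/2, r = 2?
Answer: -12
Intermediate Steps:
m(o, z) = o/2 (m(o, z) = o*(½) = o/2)
(-6 + m((3 - 3)², -6))*r = (-6 + (3 - 3)²/2)*2 = (-6 + (½)*0²)*2 = (-6 + (½)*0)*2 = (-6 + 0)*2 = -6*2 = -12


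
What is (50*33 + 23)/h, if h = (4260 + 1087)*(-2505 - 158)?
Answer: -1673/14239061 ≈ -0.00011749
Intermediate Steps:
h = -14239061 (h = 5347*(-2663) = -14239061)
(50*33 + 23)/h = (50*33 + 23)/(-14239061) = (1650 + 23)*(-1/14239061) = 1673*(-1/14239061) = -1673/14239061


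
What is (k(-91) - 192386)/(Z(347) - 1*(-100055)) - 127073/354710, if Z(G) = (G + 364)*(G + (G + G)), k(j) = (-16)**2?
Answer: -87458964669/149014735130 ≈ -0.58692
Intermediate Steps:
k(j) = 256
Z(G) = 3*G*(364 + G) (Z(G) = (364 + G)*(G + 2*G) = (364 + G)*(3*G) = 3*G*(364 + G))
(k(-91) - 192386)/(Z(347) - 1*(-100055)) - 127073/354710 = (256 - 192386)/(3*347*(364 + 347) - 1*(-100055)) - 127073/354710 = -192130/(3*347*711 + 100055) - 127073*1/354710 = -192130/(740151 + 100055) - 127073/354710 = -192130/840206 - 127073/354710 = -192130*1/840206 - 127073/354710 = -96065/420103 - 127073/354710 = -87458964669/149014735130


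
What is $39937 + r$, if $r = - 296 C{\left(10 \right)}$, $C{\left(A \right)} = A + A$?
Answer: $34017$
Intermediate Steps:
$C{\left(A \right)} = 2 A$
$r = -5920$ ($r = - 296 \cdot 2 \cdot 10 = \left(-296\right) 20 = -5920$)
$39937 + r = 39937 - 5920 = 34017$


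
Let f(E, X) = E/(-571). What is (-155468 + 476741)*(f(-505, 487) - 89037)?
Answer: -16333397878806/571 ≈ -2.8605e+10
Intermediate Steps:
f(E, X) = -E/571 (f(E, X) = E*(-1/571) = -E/571)
(-155468 + 476741)*(f(-505, 487) - 89037) = (-155468 + 476741)*(-1/571*(-505) - 89037) = 321273*(505/571 - 89037) = 321273*(-50839622/571) = -16333397878806/571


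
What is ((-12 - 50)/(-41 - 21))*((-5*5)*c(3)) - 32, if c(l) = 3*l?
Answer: -257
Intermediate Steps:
((-12 - 50)/(-41 - 21))*((-5*5)*c(3)) - 32 = ((-12 - 50)/(-41 - 21))*((-5*5)*(3*3)) - 32 = (-62/(-62))*(-25*9) - 32 = -62*(-1/62)*(-225) - 32 = 1*(-225) - 32 = -225 - 32 = -257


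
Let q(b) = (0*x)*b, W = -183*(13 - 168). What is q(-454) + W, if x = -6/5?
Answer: 28365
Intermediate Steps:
x = -6/5 (x = -6*⅕ = -6/5 ≈ -1.2000)
W = 28365 (W = -183*(-155) = 28365)
q(b) = 0 (q(b) = (0*(-6/5))*b = 0*b = 0)
q(-454) + W = 0 + 28365 = 28365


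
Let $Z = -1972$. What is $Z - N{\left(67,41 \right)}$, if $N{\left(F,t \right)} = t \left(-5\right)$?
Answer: $-1767$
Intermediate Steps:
$N{\left(F,t \right)} = - 5 t$
$Z - N{\left(67,41 \right)} = -1972 - \left(-5\right) 41 = -1972 - -205 = -1972 + 205 = -1767$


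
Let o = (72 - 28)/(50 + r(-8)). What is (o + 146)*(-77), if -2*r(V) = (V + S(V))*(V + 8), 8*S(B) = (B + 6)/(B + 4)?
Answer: -282744/25 ≈ -11310.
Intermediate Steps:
S(B) = (6 + B)/(8*(4 + B)) (S(B) = ((B + 6)/(B + 4))/8 = ((6 + B)/(4 + B))/8 = (6 + B)/(8*(4 + B)))
r(V) = -(8 + V)*(V + (6 + V)/(8*(4 + V)))/2 (r(V) = -(V + (6 + V)/(8*(4 + V)))*(V + 8)/2 = -(V + (6 + V)/(8*(4 + V)))*(8 + V)/2 = -(8 + V)*(V + (6 + V)/(8*(4 + V)))/2)
o = 22/25 (o = (72 - 28)/(50 + (-48 - 270*(-8) - 97*(-8)² - 8*(-8)³)/(16*(4 - 8))) = 44/(50 + (1/16)*(-48 + 2160 - 97*64 - 8*(-512))/(-4)) = 44/(50 + (1/16)*(-¼)*(-48 + 2160 - 6208 + 4096)) = 44/(50 + (1/16)*(-¼)*0) = 44/(50 + 0) = 44/50 = 44*(1/50) = 22/25 ≈ 0.88000)
(o + 146)*(-77) = (22/25 + 146)*(-77) = (3672/25)*(-77) = -282744/25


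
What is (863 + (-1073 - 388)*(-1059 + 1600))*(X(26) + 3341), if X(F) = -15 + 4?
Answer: -2629161540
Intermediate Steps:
X(F) = -11
(863 + (-1073 - 388)*(-1059 + 1600))*(X(26) + 3341) = (863 + (-1073 - 388)*(-1059 + 1600))*(-11 + 3341) = (863 - 1461*541)*3330 = (863 - 790401)*3330 = -789538*3330 = -2629161540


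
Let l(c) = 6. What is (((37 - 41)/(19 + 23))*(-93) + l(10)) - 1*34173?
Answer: -239107/7 ≈ -34158.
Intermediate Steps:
(((37 - 41)/(19 + 23))*(-93) + l(10)) - 1*34173 = (((37 - 41)/(19 + 23))*(-93) + 6) - 1*34173 = (-4/42*(-93) + 6) - 34173 = (-4*1/42*(-93) + 6) - 34173 = (-2/21*(-93) + 6) - 34173 = (62/7 + 6) - 34173 = 104/7 - 34173 = -239107/7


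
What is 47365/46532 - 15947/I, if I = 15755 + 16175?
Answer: 385159323/742883380 ≈ 0.51847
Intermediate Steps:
I = 31930
47365/46532 - 15947/I = 47365/46532 - 15947/31930 = 385159323/742883380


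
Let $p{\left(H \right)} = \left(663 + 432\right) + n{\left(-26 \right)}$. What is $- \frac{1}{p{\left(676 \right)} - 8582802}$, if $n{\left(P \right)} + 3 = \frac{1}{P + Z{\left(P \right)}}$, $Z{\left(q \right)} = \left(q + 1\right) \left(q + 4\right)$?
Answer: $\frac{524}{4496816039} \approx 1.1653 \cdot 10^{-7}$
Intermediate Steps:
$Z{\left(q \right)} = \left(1 + q\right) \left(4 + q\right)$
$n{\left(P \right)} = -3 + \frac{1}{4 + P^{2} + 6 P}$ ($n{\left(P \right)} = -3 + \frac{1}{P + \left(4 + P^{2} + 5 P\right)} = -3 + \frac{1}{4 + P^{2} + 6 P}$)
$p{\left(H \right)} = \frac{572209}{524}$ ($p{\left(H \right)} = \left(663 + 432\right) + \frac{-11 - -468 - 3 \left(-26\right)^{2}}{4 + \left(-26\right)^{2} + 6 \left(-26\right)} = 1095 + \frac{-11 + 468 - 2028}{4 + 676 - 156} = 1095 + \frac{-11 + 468 - 2028}{524} = 1095 + \frac{1}{524} \left(-1571\right) = 1095 - \frac{1571}{524} = \frac{572209}{524}$)
$- \frac{1}{p{\left(676 \right)} - 8582802} = - \frac{1}{\frac{572209}{524} - 8582802} = - \frac{1}{- \frac{4496816039}{524}} = \left(-1\right) \left(- \frac{524}{4496816039}\right) = \frac{524}{4496816039}$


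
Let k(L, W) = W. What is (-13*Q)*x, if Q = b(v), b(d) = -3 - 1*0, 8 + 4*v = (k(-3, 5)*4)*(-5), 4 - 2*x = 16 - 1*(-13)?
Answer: -975/2 ≈ -487.50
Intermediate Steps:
x = -25/2 (x = 2 - (16 - 1*(-13))/2 = 2 - (16 + 13)/2 = 2 - ½*29 = 2 - 29/2 = -25/2 ≈ -12.500)
v = -27 (v = -2 + ((5*4)*(-5))/4 = -2 + (20*(-5))/4 = -2 + (¼)*(-100) = -2 - 25 = -27)
b(d) = -3 (b(d) = -3 + 0 = -3)
Q = -3
(-13*Q)*x = -13*(-3)*(-25/2) = 39*(-25/2) = -975/2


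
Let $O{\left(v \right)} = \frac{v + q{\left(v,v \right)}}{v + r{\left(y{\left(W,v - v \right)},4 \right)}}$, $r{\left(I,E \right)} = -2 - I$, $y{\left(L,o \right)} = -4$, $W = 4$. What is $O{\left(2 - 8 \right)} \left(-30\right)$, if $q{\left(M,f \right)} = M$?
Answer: $-90$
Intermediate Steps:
$O{\left(v \right)} = \frac{2 v}{2 + v}$ ($O{\left(v \right)} = \frac{v + v}{v - -2} = \frac{2 v}{v + \left(-2 + 4\right)} = \frac{2 v}{v + 2} = \frac{2 v}{2 + v}$)
$O{\left(2 - 8 \right)} \left(-30\right) = \frac{2 \left(2 - 8\right)}{2 + \left(2 - 8\right)} \left(-30\right) = 2 \left(-6\right) \frac{1}{2 - 6} \left(-30\right) = 2 \left(-6\right) \frac{1}{-4} \left(-30\right) = 2 \left(-6\right) \left(- \frac{1}{4}\right) \left(-30\right) = 3 \left(-30\right) = -90$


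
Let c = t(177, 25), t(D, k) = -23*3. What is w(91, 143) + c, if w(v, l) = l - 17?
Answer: 57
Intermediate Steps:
t(D, k) = -69
w(v, l) = -17 + l
c = -69
w(91, 143) + c = (-17 + 143) - 69 = 126 - 69 = 57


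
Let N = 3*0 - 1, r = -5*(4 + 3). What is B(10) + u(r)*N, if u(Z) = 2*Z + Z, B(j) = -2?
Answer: 103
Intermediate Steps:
r = -35 (r = -5*7 = -35)
u(Z) = 3*Z
N = -1 (N = 0 - 1 = -1)
B(10) + u(r)*N = -2 + (3*(-35))*(-1) = -2 - 105*(-1) = -2 + 105 = 103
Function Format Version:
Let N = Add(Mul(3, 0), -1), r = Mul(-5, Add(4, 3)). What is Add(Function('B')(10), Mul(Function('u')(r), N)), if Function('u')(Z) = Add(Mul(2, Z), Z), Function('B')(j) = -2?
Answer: 103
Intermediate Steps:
r = -35 (r = Mul(-5, 7) = -35)
Function('u')(Z) = Mul(3, Z)
N = -1 (N = Add(0, -1) = -1)
Add(Function('B')(10), Mul(Function('u')(r), N)) = Add(-2, Mul(Mul(3, -35), -1)) = Add(-2, Mul(-105, -1)) = Add(-2, 105) = 103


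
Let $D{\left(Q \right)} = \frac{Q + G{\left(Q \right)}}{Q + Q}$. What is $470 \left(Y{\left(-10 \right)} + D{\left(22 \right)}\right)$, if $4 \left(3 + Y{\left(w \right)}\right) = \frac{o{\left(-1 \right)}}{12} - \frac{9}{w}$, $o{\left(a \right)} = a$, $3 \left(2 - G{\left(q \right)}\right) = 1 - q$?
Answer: $- \frac{259487}{264} \approx -982.91$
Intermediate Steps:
$G{\left(q \right)} = \frac{5}{3} + \frac{q}{3}$ ($G{\left(q \right)} = 2 - \frac{1 - q}{3} = 2 + \left(- \frac{1}{3} + \frac{q}{3}\right) = \frac{5}{3} + \frac{q}{3}$)
$Y{\left(w \right)} = - \frac{145}{48} - \frac{9}{4 w}$ ($Y{\left(w \right)} = -3 + \frac{- \frac{1}{12} - \frac{9}{w}}{4} = -3 - \left(\frac{1}{48} + \frac{9}{4 w}\right) = - \frac{145}{48} - \frac{9}{4 w}$)
$D{\left(Q \right)} = \frac{\frac{5}{3} + \frac{4 Q}{3}}{2 Q}$ ($D{\left(Q \right)} = \frac{Q + \left(\frac{5}{3} + \frac{Q}{3}\right)}{Q + Q} = \frac{\frac{5}{3} + \frac{4 Q}{3}}{2 Q}$)
$470 \left(Y{\left(-10 \right)} + D{\left(22 \right)}\right) = 470 \left(\frac{-108 - -1450}{48 \left(-10\right)} + \frac{5 + 4 \cdot 22}{6 \cdot 22}\right) = 470 \left(\frac{1}{48} \left(- \frac{1}{10}\right) \left(-108 + 1450\right) + \frac{1}{6} \cdot \frac{1}{22} \left(5 + 88\right)\right) = 470 \left(\frac{1}{48} \left(- \frac{1}{10}\right) 1342 + \frac{1}{6} \cdot \frac{1}{22} \cdot 93\right) = 470 \left(- \frac{671}{240} + \frac{31}{44}\right) = 470 \left(- \frac{5521}{2640}\right) = - \frac{259487}{264}$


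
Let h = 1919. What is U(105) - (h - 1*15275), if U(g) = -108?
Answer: 13248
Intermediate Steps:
U(105) - (h - 1*15275) = -108 - (1919 - 1*15275) = -108 - (1919 - 15275) = -108 - 1*(-13356) = -108 + 13356 = 13248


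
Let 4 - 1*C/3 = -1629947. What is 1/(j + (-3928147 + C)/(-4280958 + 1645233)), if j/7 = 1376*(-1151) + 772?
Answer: -2635725/29206543487006 ≈ -9.0244e-8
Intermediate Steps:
C = 4889853 (C = 12 - 3*(-1629947) = 12 + 4889841 = 4889853)
j = -11081028 (j = 7*(1376*(-1151) + 772) = 7*(-1583776 + 772) = 7*(-1583004) = -11081028)
1/(j + (-3928147 + C)/(-4280958 + 1645233)) = 1/(-11081028 + (-3928147 + 4889853)/(-4280958 + 1645233)) = 1/(-11081028 + 961706/(-2635725)) = 1/(-11081028 + 961706*(-1/2635725)) = 1/(-11081028 - 961706/2635725) = 1/(-29206543487006/2635725) = -2635725/29206543487006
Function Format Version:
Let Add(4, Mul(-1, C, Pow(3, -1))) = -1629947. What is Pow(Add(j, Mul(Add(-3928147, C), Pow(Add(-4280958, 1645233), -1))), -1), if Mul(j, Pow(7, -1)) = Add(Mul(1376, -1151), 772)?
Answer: Rational(-2635725, 29206543487006) ≈ -9.0244e-8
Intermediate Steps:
C = 4889853 (C = Add(12, Mul(-3, -1629947)) = Add(12, 4889841) = 4889853)
j = -11081028 (j = Mul(7, Add(Mul(1376, -1151), 772)) = Mul(7, Add(-1583776, 772)) = Mul(7, -1583004) = -11081028)
Pow(Add(j, Mul(Add(-3928147, C), Pow(Add(-4280958, 1645233), -1))), -1) = Pow(Add(-11081028, Mul(Add(-3928147, 4889853), Pow(Add(-4280958, 1645233), -1))), -1) = Pow(Add(-11081028, Mul(961706, Pow(-2635725, -1))), -1) = Pow(Add(-11081028, Mul(961706, Rational(-1, 2635725))), -1) = Pow(Add(-11081028, Rational(-961706, 2635725)), -1) = Pow(Rational(-29206543487006, 2635725), -1) = Rational(-2635725, 29206543487006)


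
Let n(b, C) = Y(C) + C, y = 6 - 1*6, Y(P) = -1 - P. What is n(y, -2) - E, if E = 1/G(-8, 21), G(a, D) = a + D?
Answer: -14/13 ≈ -1.0769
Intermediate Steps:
G(a, D) = D + a
y = 0 (y = 6 - 6 = 0)
n(b, C) = -1 (n(b, C) = (-1 - C) + C = -1)
E = 1/13 (E = 1/(21 - 8) = 1/13 ≈ 0.076923)
n(y, -2) - E = -1 - 1*1/13 = -1 - 1/13 = -14/13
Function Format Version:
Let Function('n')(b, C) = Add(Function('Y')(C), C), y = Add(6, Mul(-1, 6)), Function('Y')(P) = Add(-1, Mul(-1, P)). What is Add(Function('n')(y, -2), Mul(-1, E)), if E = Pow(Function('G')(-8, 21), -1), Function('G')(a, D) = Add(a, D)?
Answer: Rational(-14, 13) ≈ -1.0769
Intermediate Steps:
Function('G')(a, D) = Add(D, a)
y = 0 (y = Add(6, -6) = 0)
Function('n')(b, C) = -1 (Function('n')(b, C) = Add(Add(-1, Mul(-1, C)), C) = -1)
E = Rational(1, 13) (E = Pow(Add(21, -8), -1) = Pow(13, -1) = Rational(1, 13) ≈ 0.076923)
Add(Function('n')(y, -2), Mul(-1, E)) = Add(-1, Mul(-1, Rational(1, 13))) = Add(-1, Rational(-1, 13)) = Rational(-14, 13)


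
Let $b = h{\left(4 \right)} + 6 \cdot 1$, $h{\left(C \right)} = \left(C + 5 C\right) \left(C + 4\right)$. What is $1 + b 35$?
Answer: $6931$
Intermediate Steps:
$h{\left(C \right)} = 6 C \left(4 + C\right)$
$b = 198$ ($b = 6 \cdot 4 \left(4 + 4\right) + 6 \cdot 1 = 6 \cdot 4 \cdot 8 + 6 = 192 + 6 = 198$)
$1 + b 35 = 1 + 198 \cdot 35 = 1 + 6930 = 6931$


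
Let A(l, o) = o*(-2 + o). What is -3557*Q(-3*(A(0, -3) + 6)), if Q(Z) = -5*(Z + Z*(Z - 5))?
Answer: 75070485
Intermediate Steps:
Q(Z) = -5*Z - 5*Z*(-5 + Z) (Q(Z) = -5*(Z + Z*(-5 + Z)) = -5*Z - 5*Z*(-5 + Z))
-3557*Q(-3*(A(0, -3) + 6)) = -17785*(-3*(-3*(-2 - 3) + 6))*(4 - (-3)*(-3*(-2 - 3) + 6)) = -17785*(-3*(-3*(-5) + 6))*(4 - (-3)*(-3*(-5) + 6)) = -17785*(-3*(15 + 6))*(4 - (-3)*(15 + 6)) = -17785*(-3*21)*(4 - (-3)*21) = -17785*(-63)*(4 - 1*(-63)) = -17785*(-63)*(4 + 63) = -17785*(-63)*67 = -3557*(-21105) = 75070485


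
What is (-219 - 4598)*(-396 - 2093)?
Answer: 11989513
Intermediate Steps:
(-219 - 4598)*(-396 - 2093) = -4817*(-2489) = 11989513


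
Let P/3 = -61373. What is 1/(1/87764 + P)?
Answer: -87764/16159019915 ≈ -5.4313e-6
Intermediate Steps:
P = -184119 (P = 3*(-61373) = -184119)
1/(1/87764 + P) = 1/(1/87764 - 184119) = 1/(-16159019915/87764) = -87764/16159019915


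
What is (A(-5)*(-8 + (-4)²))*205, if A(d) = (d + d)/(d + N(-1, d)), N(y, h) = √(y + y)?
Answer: 82000/27 + 16400*I*√2/27 ≈ 3037.0 + 859.0*I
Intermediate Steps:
N(y, h) = √2*√y (N(y, h) = √(2*y) = √2*√y)
A(d) = 2*d/(d + I*√2) (A(d) = (d + d)/(d + √2*√(-1)) = (2*d)/(d + √2*I) = (2*d)/(d + I*√2) = 2*d/(d + I*√2))
(A(-5)*(-8 + (-4)²))*205 = ((2*(-5)/(-5 + I*√2))*(-8 + (-4)²))*205 = ((-10/(-5 + I*√2))*(-8 + 16))*205 = (-10/(-5 + I*√2)*8)*205 = -80/(-5 + I*√2)*205 = -16400/(-5 + I*√2)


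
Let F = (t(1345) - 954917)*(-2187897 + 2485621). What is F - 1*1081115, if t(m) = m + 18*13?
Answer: -283832683827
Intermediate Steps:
t(m) = 234 + m (t(m) = m + 234 = 234 + m)
F = -283831602712 (F = ((234 + 1345) - 954917)*(-2187897 + 2485621) = (1579 - 954917)*297724 = -953338*297724 = -283831602712)
F - 1*1081115 = -283831602712 - 1*1081115 = -283831602712 - 1081115 = -283832683827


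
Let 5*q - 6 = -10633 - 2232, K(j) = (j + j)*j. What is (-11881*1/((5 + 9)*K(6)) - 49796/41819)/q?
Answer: 2735229535/542052525168 ≈ 0.0050461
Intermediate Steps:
K(j) = 2*j**2 (K(j) = (2*j)*j = 2*j**2)
q = -12859/5 (q = 6/5 + (-10633 - 2232)/5 = 6/5 + (1/5)*(-12865) = 6/5 - 2573 = -12859/5 ≈ -2571.8)
(-11881*1/((5 + 9)*K(6)) - 49796/41819)/q = (-11881*1/(72*(5 + 9)) - 49796/41819)/(-12859/5) = (-11881/(14*(2*36)) - 49796*1/41819)*(-5/12859) = (-11881/(14*72) - 49796/41819)*(-5/12859) = (-11881/1008 - 49796/41819)*(-5/12859) = -547045907/42153552*(-5/12859) = 2735229535/542052525168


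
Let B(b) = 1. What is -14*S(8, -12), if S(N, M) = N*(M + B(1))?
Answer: 1232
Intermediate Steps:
S(N, M) = N*(1 + M) (S(N, M) = N*(M + 1) = N*(1 + M))
-14*S(8, -12) = -112*(1 - 12) = -112*(-11) = -14*(-88) = 1232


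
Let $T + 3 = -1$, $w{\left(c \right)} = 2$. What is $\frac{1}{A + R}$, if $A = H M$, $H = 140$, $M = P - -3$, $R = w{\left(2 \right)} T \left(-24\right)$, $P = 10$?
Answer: $\frac{1}{2012} \approx 0.00049702$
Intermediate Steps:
$T = -4$ ($T = -3 - 1 = -4$)
$R = 192$ ($R = 2 \left(-4\right) \left(-24\right) = \left(-8\right) \left(-24\right) = 192$)
$M = 13$ ($M = 10 - -3 = 10 + 3 = 13$)
$A = 1820$ ($A = 140 \cdot 13 = 1820$)
$\frac{1}{A + R} = \frac{1}{1820 + 192} = \frac{1}{2012}$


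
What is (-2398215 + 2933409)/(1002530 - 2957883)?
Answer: -535194/1955353 ≈ -0.27371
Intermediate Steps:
(-2398215 + 2933409)/(1002530 - 2957883) = 535194/(-1955353) = 535194*(-1/1955353) = -535194/1955353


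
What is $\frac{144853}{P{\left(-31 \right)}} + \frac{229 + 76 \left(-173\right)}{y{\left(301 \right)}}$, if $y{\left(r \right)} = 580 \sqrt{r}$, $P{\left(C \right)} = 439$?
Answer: $\frac{144853}{439} - \frac{12919 \sqrt{301}}{174580} \approx 328.68$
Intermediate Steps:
$\frac{144853}{P{\left(-31 \right)}} + \frac{229 + 76 \left(-173\right)}{y{\left(301 \right)}} = \frac{144853}{439} + \frac{229 + 76 \left(-173\right)}{580 \sqrt{301}} = 144853 \cdot \frac{1}{439} + \left(229 - 13148\right) \frac{\sqrt{301}}{174580} = \frac{144853}{439} - 12919 \frac{\sqrt{301}}{174580} = \frac{144853}{439} - \frac{12919 \sqrt{301}}{174580}$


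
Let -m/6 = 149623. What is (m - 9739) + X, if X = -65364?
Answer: -972841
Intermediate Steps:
m = -897738 (m = -6*149623 = -897738)
(m - 9739) + X = (-897738 - 9739) - 65364 = -907477 - 65364 = -972841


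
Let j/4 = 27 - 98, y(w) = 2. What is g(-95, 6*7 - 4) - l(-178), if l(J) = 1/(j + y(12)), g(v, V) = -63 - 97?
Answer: -45119/282 ≈ -160.00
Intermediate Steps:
g(v, V) = -160
j = -284 (j = 4*(27 - 98) = 4*(-71) = -284)
l(J) = -1/282 (l(J) = 1/(-284 + 2) = 1/(-282) = -1/282)
g(-95, 6*7 - 4) - l(-178) = -160 - 1*(-1/282) = -160 + 1/282 = -45119/282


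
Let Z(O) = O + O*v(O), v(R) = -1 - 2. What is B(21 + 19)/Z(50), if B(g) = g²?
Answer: -16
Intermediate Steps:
v(R) = -3
Z(O) = -2*O (Z(O) = O + O*(-3) = O - 3*O = -2*O)
B(21 + 19)/Z(50) = (21 + 19)²/((-2*50)) = 40²/(-100) = 1600*(-1/100) = -16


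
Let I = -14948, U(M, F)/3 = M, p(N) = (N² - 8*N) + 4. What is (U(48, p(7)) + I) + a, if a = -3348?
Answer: -18152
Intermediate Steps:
p(N) = 4 + N² - 8*N
U(M, F) = 3*M
(U(48, p(7)) + I) + a = (3*48 - 14948) - 3348 = (144 - 14948) - 3348 = -14804 - 3348 = -18152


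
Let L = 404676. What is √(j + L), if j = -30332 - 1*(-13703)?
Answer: 11*√3207 ≈ 622.93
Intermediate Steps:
j = -16629 (j = -30332 + 13703 = -16629)
√(j + L) = √(-16629 + 404676) = √388047 = 11*√3207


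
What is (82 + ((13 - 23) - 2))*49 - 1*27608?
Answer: -24178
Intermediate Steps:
(82 + ((13 - 23) - 2))*49 - 1*27608 = (82 + (-10 - 2))*49 - 27608 = (82 - 12)*49 - 27608 = 70*49 - 27608 = 3430 - 27608 = -24178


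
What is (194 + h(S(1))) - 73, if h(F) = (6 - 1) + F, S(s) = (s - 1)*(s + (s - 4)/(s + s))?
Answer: 126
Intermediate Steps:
S(s) = (-1 + s)*(s + (-4 + s)/(2*s)) (S(s) = (-1 + s)*(s + (-4 + s)/((2*s))) = (-1 + s)*(s + (-4 + s)*(1/(2*s))) = (-1 + s)*(s + (-4 + s)/(2*s)))
h(F) = 5 + F
(194 + h(S(1))) - 73 = (194 + (5 + (-5/2 + 1**2 + 2/1 - 1/2*1))) - 73 = (194 + (5 + (-5/2 + 1 + 2*1 - 1/2))) - 73 = (194 + (5 + (-5/2 + 1 + 2 - 1/2))) - 73 = (194 + (5 + 0)) - 73 = (194 + 5) - 73 = 199 - 73 = 126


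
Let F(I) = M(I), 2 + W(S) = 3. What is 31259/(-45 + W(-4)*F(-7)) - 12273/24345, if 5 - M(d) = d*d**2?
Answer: 28047468/273205 ≈ 102.66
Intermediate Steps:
W(S) = 1 (W(S) = -2 + 3 = 1)
M(d) = 5 - d**3 (M(d) = 5 - d*d**2 = 5 - d**3)
F(I) = 5 - I**3
31259/(-45 + W(-4)*F(-7)) - 12273/24345 = 31259/(-45 + 1*(5 - 1*(-7)**3)) - 12273/24345 = 31259/(-45 + 1*(5 - 1*(-343))) - 12273*1/24345 = 31259/(-45 + 1*(5 + 343)) - 4091/8115 = 31259/(-45 + 1*348) - 4091/8115 = 31259/(-45 + 348) - 4091/8115 = 31259/303 - 4091/8115 = 28047468/273205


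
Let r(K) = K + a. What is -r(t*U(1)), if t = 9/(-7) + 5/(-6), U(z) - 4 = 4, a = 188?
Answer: -3592/21 ≈ -171.05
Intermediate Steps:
U(z) = 8 (U(z) = 4 + 4 = 8)
t = -89/42 (t = 9*(-⅐) + 5*(-⅙) = -9/7 - ⅚ = -89/42 ≈ -2.1190)
r(K) = 188 + K (r(K) = K + 188 = 188 + K)
-r(t*U(1)) = -(188 - 89/42*8) = -(188 - 356/21) = -1*3592/21 = -3592/21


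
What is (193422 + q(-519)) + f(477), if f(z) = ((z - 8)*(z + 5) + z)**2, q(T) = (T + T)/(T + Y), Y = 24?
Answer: 8467519442101/165 ≈ 5.1318e+10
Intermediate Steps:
q(T) = 2*T/(24 + T) (q(T) = (T + T)/(T + 24) = (2*T)/(24 + T) = 2*T/(24 + T))
f(z) = (z + (-8 + z)*(5 + z))**2 (f(z) = ((-8 + z)*(5 + z) + z)**2 = (z + (-8 + z)*(5 + z))**2)
(193422 + q(-519)) + f(477) = (193422 + 2*(-519)/(24 - 519)) + (40 - 1*477**2 + 2*477)**2 = (193422 + 2*(-519)/(-495)) + (40 - 1*227529 + 954)**2 = (193422 + 2*(-519)*(-1/495)) + (40 - 227529 + 954)**2 = (193422 + 346/165) + (-226535)**2 = 31914976/165 + 51318106225 = 8467519442101/165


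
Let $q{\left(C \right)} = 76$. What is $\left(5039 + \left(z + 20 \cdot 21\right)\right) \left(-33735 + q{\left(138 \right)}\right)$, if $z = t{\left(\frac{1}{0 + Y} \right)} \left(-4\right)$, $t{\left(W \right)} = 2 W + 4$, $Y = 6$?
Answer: $- \frac{549483175}{3} \approx -1.8316 \cdot 10^{8}$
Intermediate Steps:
$t{\left(W \right)} = 4 + 2 W$
$z = - \frac{52}{3}$ ($z = \left(4 + \frac{2}{0 + 6}\right) \left(-4\right) = \left(4 + \frac{2}{6}\right) \left(-4\right) = \left(4 + 2 \cdot \frac{1}{6}\right) \left(-4\right) = \left(4 + \frac{1}{3}\right) \left(-4\right) = \frac{13}{3} \left(-4\right) = - \frac{52}{3} \approx -17.333$)
$\left(5039 + \left(z + 20 \cdot 21\right)\right) \left(-33735 + q{\left(138 \right)}\right) = \left(5039 + \left(- \frac{52}{3} + 20 \cdot 21\right)\right) \left(-33735 + 76\right) = \left(5039 + \left(- \frac{52}{3} + 420\right)\right) \left(-33659\right) = \left(5039 + \frac{1208}{3}\right) \left(-33659\right) = \frac{16325}{3} \left(-33659\right) = - \frac{549483175}{3}$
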